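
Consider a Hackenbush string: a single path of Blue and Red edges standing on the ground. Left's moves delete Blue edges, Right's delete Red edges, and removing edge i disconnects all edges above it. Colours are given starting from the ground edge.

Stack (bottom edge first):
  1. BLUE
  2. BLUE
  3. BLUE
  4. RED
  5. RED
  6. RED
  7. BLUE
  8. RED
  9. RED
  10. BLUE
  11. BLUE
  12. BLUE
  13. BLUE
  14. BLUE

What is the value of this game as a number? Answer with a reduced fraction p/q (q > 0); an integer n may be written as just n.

4415/2048

step 1: add BLUE to get B; options L={ 0 } R={ — } → 1
step 2: add BLUE to get BB; options L={ 0,1 } R={ — } → 2
step 3: add BLUE to get BBB; options L={ 0,1,2 } R={ — } → 3
step 4: add RED to get BBBR; options L={ 0,1,2 } R={ 3 } → 5/2
step 5: add RED to get BBBRR; options L={ 0,1,2 } R={ 5/2,3 } → 9/4
step 6: add RED to get BBBRRR; options L={ 0,1,2 } R={ 9/4,5/2,3 } → 17/8
step 7: add BLUE to get BBBRRRB; options L={ 0,1,2,17/8 } R={ 9/4,5/2,3 } → 35/16
step 8: add RED to get BBBRRRBR; options L={ 0,1,2,17/8 } R={ 35/16,9/4,5/2,3 } → 69/32
step 9: add RED to get BBBRRRBRR; options L={ 0,1,2,17/8 } R={ 69/32,35/16,9/4,5/2,3 } → 137/64
step 10: add BLUE to get BBBRRRBRRB; options L={ 0,1,2,17/8,137/64 } R={ 69/32,35/16,9/4,5/2,3 } → 275/128
step 11: add BLUE to get BBBRRRBRRBB; options L={ 0,1,2,17/8,137/64,275/128 } R={ 69/32,35/16,9/4,5/2,3 } → 551/256
step 12: add BLUE to get BBBRRRBRRBBB; options L={ 0,1,2,17/8,137/64,275/128,551/256 } R={ 69/32,35/16,9/4,5/2,3 } → 1103/512
step 13: add BLUE to get BBBRRRBRRBBBB; options L={ 0,1,2,17/8,137/64,275/128,551/256,1103/512 } R={ 69/32,35/16,9/4,5/2,3 } → 2207/1024
step 14: add BLUE to get BBBRRRBRRBBBBB; options L={ 0,1,2,17/8,137/64,275/128,551/256,1103/512,2207/1024 } R={ 69/32,35/16,9/4,5/2,3 } → 4415/2048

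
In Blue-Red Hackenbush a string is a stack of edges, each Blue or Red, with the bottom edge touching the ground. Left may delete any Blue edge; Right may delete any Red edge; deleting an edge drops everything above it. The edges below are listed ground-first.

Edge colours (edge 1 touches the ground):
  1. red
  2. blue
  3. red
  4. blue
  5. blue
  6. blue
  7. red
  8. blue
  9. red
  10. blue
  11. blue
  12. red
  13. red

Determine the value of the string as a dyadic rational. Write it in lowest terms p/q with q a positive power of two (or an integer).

r: Left { · }, Right { 0 } — simplest -1
rb: Left { -1 }, Right { 0 } — simplest -1/2
rbr: Left { -1 }, Right { -1/2, 0 } — simplest -3/4
rbrb: Left { -1, -3/4 }, Right { -1/2, 0 } — simplest -5/8
rbrbb: Left { -1, -3/4, -5/8 }, Right { -1/2, 0 } — simplest -9/16
rbrbbb: Left { -1, -3/4, -5/8, -9/16 }, Right { -1/2, 0 } — simplest -17/32
rbrbbbr: Left { -1, -3/4, -5/8, -9/16 }, Right { -17/32, -1/2, 0 } — simplest -35/64
rbrbbbrb: Left { -1, -3/4, -5/8, -9/16, -35/64 }, Right { -17/32, -1/2, 0 } — simplest -69/128
rbrbbbrbr: Left { -1, -3/4, -5/8, -9/16, -35/64 }, Right { -69/128, -17/32, -1/2, 0 } — simplest -139/256
rbrbbbrbrb: Left { -1, -3/4, -5/8, -9/16, -35/64, -139/256 }, Right { -69/128, -17/32, -1/2, 0 } — simplest -277/512
rbrbbbrbrbb: Left { -1, -3/4, -5/8, -9/16, -35/64, -139/256, -277/512 }, Right { -69/128, -17/32, -1/2, 0 } — simplest -553/1024
rbrbbbrbrbbr: Left { -1, -3/4, -5/8, -9/16, -35/64, -139/256, -277/512 }, Right { -553/1024, -69/128, -17/32, -1/2, 0 } — simplest -1107/2048
rbrbbbrbrbbrr: Left { -1, -3/4, -5/8, -9/16, -35/64, -139/256, -277/512 }, Right { -1107/2048, -553/1024, -69/128, -17/32, -1/2, 0 } — simplest -2215/4096

-2215/4096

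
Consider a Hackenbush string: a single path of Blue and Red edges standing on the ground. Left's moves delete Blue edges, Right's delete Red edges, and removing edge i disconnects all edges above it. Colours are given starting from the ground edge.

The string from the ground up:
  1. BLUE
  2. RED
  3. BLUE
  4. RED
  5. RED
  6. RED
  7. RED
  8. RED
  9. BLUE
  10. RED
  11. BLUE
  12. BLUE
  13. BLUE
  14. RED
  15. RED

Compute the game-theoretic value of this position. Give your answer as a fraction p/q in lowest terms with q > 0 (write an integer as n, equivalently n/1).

8377/16384

edge 1 of 15 (BLUE): { 0 | ∅ } = 1
edge 2 of 15 (RED): { 0 | 1 } = 1/2
edge 3 of 15 (BLUE): { 0, 1/2 | 1 } = 3/4
edge 4 of 15 (RED): { 0, 1/2 | 3/4, 1 } = 5/8
edge 5 of 15 (RED): { 0, 1/2 | 5/8, 3/4, 1 } = 9/16
edge 6 of 15 (RED): { 0, 1/2 | 9/16, 5/8, 3/4, 1 } = 17/32
edge 7 of 15 (RED): { 0, 1/2 | 17/32, 9/16, 5/8, 3/4, 1 } = 33/64
edge 8 of 15 (RED): { 0, 1/2 | 33/64, 17/32, 9/16, 5/8, 3/4, 1 } = 65/128
edge 9 of 15 (BLUE): { 0, 1/2, 65/128 | 33/64, 17/32, 9/16, 5/8, 3/4, 1 } = 131/256
edge 10 of 15 (RED): { 0, 1/2, 65/128 | 131/256, 33/64, 17/32, 9/16, 5/8, 3/4, 1 } = 261/512
edge 11 of 15 (BLUE): { 0, 1/2, 65/128, 261/512 | 131/256, 33/64, 17/32, 9/16, 5/8, 3/4, 1 } = 523/1024
edge 12 of 15 (BLUE): { 0, 1/2, 65/128, 261/512, 523/1024 | 131/256, 33/64, 17/32, 9/16, 5/8, 3/4, 1 } = 1047/2048
edge 13 of 15 (BLUE): { 0, 1/2, 65/128, 261/512, 523/1024, 1047/2048 | 131/256, 33/64, 17/32, 9/16, 5/8, 3/4, 1 } = 2095/4096
edge 14 of 15 (RED): { 0, 1/2, 65/128, 261/512, 523/1024, 1047/2048 | 2095/4096, 131/256, 33/64, 17/32, 9/16, 5/8, 3/4, 1 } = 4189/8192
edge 15 of 15 (RED): { 0, 1/2, 65/128, 261/512, 523/1024, 1047/2048 | 4189/8192, 2095/4096, 131/256, 33/64, 17/32, 9/16, 5/8, 3/4, 1 } = 8377/16384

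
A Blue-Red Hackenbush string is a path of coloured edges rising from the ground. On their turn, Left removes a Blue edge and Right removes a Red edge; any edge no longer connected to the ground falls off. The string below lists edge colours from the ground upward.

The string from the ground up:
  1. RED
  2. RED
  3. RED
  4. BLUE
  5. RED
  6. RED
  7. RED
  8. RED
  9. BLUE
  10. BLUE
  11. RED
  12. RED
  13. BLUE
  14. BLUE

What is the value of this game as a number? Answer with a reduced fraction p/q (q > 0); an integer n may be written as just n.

Recurse on prefixes of the 14-edge string RED RED RED BLUE RED RED RED RED BLUE BLUE RED RED BLUE BLUE:
1 of 14 · R · max L −∞ · min R 0 ⇒ -1
2 of 14 · RR · max L −∞ · min R -1 ⇒ -2
3 of 14 · RRR · max L −∞ · min R -2 ⇒ -3
4 of 14 · RRRB · max L -3 · min R -2 ⇒ -5/2
5 of 14 · RRRBR · max L -3 · min R -5/2 ⇒ -11/4
6 of 14 · RRRBRR · max L -3 · min R -11/4 ⇒ -23/8
7 of 14 · RRRBRRR · max L -3 · min R -23/8 ⇒ -47/16
8 of 14 · RRRBRRRR · max L -3 · min R -47/16 ⇒ -95/32
9 of 14 · RRRBRRRRB · max L -95/32 · min R -47/16 ⇒ -189/64
10 of 14 · RRRBRRRRBB · max L -189/64 · min R -47/16 ⇒ -377/128
11 of 14 · RRRBRRRRBBR · max L -189/64 · min R -377/128 ⇒ -755/256
12 of 14 · RRRBRRRRBBRR · max L -189/64 · min R -755/256 ⇒ -1511/512
13 of 14 · RRRBRRRRBBRRB · max L -1511/512 · min R -755/256 ⇒ -3021/1024
14 of 14 · RRRBRRRRBBRRBB · max L -3021/1024 · min R -755/256 ⇒ -6041/2048

-6041/2048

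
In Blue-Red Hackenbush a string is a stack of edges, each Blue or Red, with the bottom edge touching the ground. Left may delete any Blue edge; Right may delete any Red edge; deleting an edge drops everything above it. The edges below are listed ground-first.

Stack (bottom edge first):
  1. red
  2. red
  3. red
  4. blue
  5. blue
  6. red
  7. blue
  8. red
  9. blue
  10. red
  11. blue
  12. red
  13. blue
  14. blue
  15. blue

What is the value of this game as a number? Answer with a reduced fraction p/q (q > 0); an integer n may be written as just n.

-9553/4096

Build g(s[:k]) for k = 1..15, string s = red red red blue blue red blue red blue red blue red blue blue blue.
step 1: add red to get r; options L={ · } R={ 0 } ⇒ -1
step 2: add red to get rr; options L={ · } R={ -1,0 } ⇒ -2
step 3: add red to get rrr; options L={ · } R={ -2,-1,0 } ⇒ -3
step 4: add blue to get rrrb; options L={ -3 } R={ -2,-1,0 } ⇒ -5/2
step 5: add blue to get rrrbb; options L={ -3,-5/2 } R={ -2,-1,0 } ⇒ -9/4
step 6: add red to get rrrbbr; options L={ -3,-5/2 } R={ -9/4,-2,-1,0 } ⇒ -19/8
step 7: add blue to get rrrbbrb; options L={ -3,-5/2,-19/8 } R={ -9/4,-2,-1,0 } ⇒ -37/16
step 8: add red to get rrrbbrbr; options L={ -3,-5/2,-19/8 } R={ -37/16,-9/4,-2,-1,0 } ⇒ -75/32
step 9: add blue to get rrrbbrbrb; options L={ -3,-5/2,-19/8,-75/32 } R={ -37/16,-9/4,-2,-1,0 } ⇒ -149/64
step 10: add red to get rrrbbrbrbr; options L={ -3,-5/2,-19/8,-75/32 } R={ -149/64,-37/16,-9/4,-2,-1,0 } ⇒ -299/128
step 11: add blue to get rrrbbrbrbrb; options L={ -3,-5/2,-19/8,-75/32,-299/128 } R={ -149/64,-37/16,-9/4,-2,-1,0 } ⇒ -597/256
step 12: add red to get rrrbbrbrbrbr; options L={ -3,-5/2,-19/8,-75/32,-299/128 } R={ -597/256,-149/64,-37/16,-9/4,-2,-1,0 } ⇒ -1195/512
step 13: add blue to get rrrbbrbrbrbrb; options L={ -3,-5/2,-19/8,-75/32,-299/128,-1195/512 } R={ -597/256,-149/64,-37/16,-9/4,-2,-1,0 } ⇒ -2389/1024
step 14: add blue to get rrrbbrbrbrbrbb; options L={ -3,-5/2,-19/8,-75/32,-299/128,-1195/512,-2389/1024 } R={ -597/256,-149/64,-37/16,-9/4,-2,-1,0 } ⇒ -4777/2048
step 15: add blue to get rrrbbrbrbrbrbbb; options L={ -3,-5/2,-19/8,-75/32,-299/128,-1195/512,-2389/1024,-4777/2048 } R={ -597/256,-149/64,-37/16,-9/4,-2,-1,0 } ⇒ -9553/4096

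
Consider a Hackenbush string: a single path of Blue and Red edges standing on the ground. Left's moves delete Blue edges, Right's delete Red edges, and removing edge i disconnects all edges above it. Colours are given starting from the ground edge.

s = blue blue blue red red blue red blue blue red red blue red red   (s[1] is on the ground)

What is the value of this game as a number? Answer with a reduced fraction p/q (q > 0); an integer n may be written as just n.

value(b) = { 0 |  } ⇒ 1
value(bb) = { 0; 1 |  } ⇒ 2
value(bbb) = { 0; 1; 2 |  } ⇒ 3
value(bbbr) = { 0; 1; 2 | 3 } ⇒ 5/2
value(bbbrr) = { 0; 1; 2 | 5/2; 3 } ⇒ 9/4
value(bbbrrb) = { 0; 1; 2; 9/4 | 5/2; 3 } ⇒ 19/8
value(bbbrrbr) = { 0; 1; 2; 9/4 | 19/8; 5/2; 3 } ⇒ 37/16
value(bbbrrbrb) = { 0; 1; 2; 9/4; 37/16 | 19/8; 5/2; 3 } ⇒ 75/32
value(bbbrrbrbb) = { 0; 1; 2; 9/4; 37/16; 75/32 | 19/8; 5/2; 3 } ⇒ 151/64
value(bbbrrbrbbr) = { 0; 1; 2; 9/4; 37/16; 75/32 | 151/64; 19/8; 5/2; 3 } ⇒ 301/128
value(bbbrrbrbbrr) = { 0; 1; 2; 9/4; 37/16; 75/32 | 301/128; 151/64; 19/8; 5/2; 3 } ⇒ 601/256
value(bbbrrbrbbrrb) = { 0; 1; 2; 9/4; 37/16; 75/32; 601/256 | 301/128; 151/64; 19/8; 5/2; 3 } ⇒ 1203/512
value(bbbrrbrbbrrbr) = { 0; 1; 2; 9/4; 37/16; 75/32; 601/256 | 1203/512; 301/128; 151/64; 19/8; 5/2; 3 } ⇒ 2405/1024
value(bbbrrbrbbrrbrr) = { 0; 1; 2; 9/4; 37/16; 75/32; 601/256 | 2405/1024; 1203/512; 301/128; 151/64; 19/8; 5/2; 3 } ⇒ 4809/2048

4809/2048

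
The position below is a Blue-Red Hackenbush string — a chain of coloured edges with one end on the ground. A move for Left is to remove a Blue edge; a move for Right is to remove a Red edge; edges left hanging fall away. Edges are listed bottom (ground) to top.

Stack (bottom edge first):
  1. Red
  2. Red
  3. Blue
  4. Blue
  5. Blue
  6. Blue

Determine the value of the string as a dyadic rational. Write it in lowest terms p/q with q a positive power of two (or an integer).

step 1: add Red to get R; options L={  } R={ 0 } -> -1
step 2: add Red to get RR; options L={  } R={ -1; 0 } -> -2
step 3: add Blue to get RRB; options L={ -2 } R={ -1; 0 } -> -3/2
step 4: add Blue to get RRBB; options L={ -2; -3/2 } R={ -1; 0 } -> -5/4
step 5: add Blue to get RRBBB; options L={ -2; -3/2; -5/4 } R={ -1; 0 } -> -9/8
step 6: add Blue to get RRBBBB; options L={ -2; -3/2; -5/4; -9/8 } R={ -1; 0 } -> -17/16

-17/16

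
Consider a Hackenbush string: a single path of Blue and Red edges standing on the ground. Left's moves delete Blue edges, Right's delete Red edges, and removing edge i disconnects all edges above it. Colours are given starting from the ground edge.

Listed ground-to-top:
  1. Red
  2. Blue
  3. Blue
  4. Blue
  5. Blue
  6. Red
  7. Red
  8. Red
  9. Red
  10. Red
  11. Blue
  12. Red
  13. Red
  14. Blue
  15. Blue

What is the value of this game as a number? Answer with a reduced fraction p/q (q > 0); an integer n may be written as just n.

Build G(s[:k]) for k = 1..15, string s = Red Blue Blue Blue Blue Red Red Red Red Red Blue Red Red Blue Blue.
1 of 15 · R · max L −∞ · min R 0 ⇒ -1
2 of 15 · RB · max L -1 · min R 0 ⇒ -1/2
3 of 15 · RBB · max L -1/2 · min R 0 ⇒ -1/4
4 of 15 · RBBB · max L -1/4 · min R 0 ⇒ -1/8
5 of 15 · RBBBB · max L -1/8 · min R 0 ⇒ -1/16
6 of 15 · RBBBBR · max L -1/8 · min R -1/16 ⇒ -3/32
7 of 15 · RBBBBRR · max L -1/8 · min R -3/32 ⇒ -7/64
8 of 15 · RBBBBRRR · max L -1/8 · min R -7/64 ⇒ -15/128
9 of 15 · RBBBBRRRR · max L -1/8 · min R -15/128 ⇒ -31/256
10 of 15 · RBBBBRRRRR · max L -1/8 · min R -31/256 ⇒ -63/512
11 of 15 · RBBBBRRRRRB · max L -63/512 · min R -31/256 ⇒ -125/1024
12 of 15 · RBBBBRRRRRBR · max L -63/512 · min R -125/1024 ⇒ -251/2048
13 of 15 · RBBBBRRRRRBRR · max L -63/512 · min R -251/2048 ⇒ -503/4096
14 of 15 · RBBBBRRRRRBRRB · max L -503/4096 · min R -251/2048 ⇒ -1005/8192
15 of 15 · RBBBBRRRRRBRRBB · max L -1005/8192 · min R -251/2048 ⇒ -2009/16384

-2009/16384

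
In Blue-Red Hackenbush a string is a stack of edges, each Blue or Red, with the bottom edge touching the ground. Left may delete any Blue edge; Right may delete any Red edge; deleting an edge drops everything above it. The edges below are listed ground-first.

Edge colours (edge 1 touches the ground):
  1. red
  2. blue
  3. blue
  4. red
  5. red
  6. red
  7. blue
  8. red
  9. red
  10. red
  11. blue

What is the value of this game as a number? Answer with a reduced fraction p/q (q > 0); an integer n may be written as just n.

-477/1024

Recurse on prefixes of the 11-edge string red blue blue red red red blue red red red blue:
v(r) = { none | 0 } gives -1
v(rb) = { -1 | 0 } gives -1/2
v(rbb) = { -1, -1/2 | 0 } gives -1/4
v(rbbr) = { -1, -1/2 | -1/4, 0 } gives -3/8
v(rbbrr) = { -1, -1/2 | -3/8, -1/4, 0 } gives -7/16
v(rbbrrr) = { -1, -1/2 | -7/16, -3/8, -1/4, 0 } gives -15/32
v(rbbrrrb) = { -1, -1/2, -15/32 | -7/16, -3/8, -1/4, 0 } gives -29/64
v(rbbrrrbr) = { -1, -1/2, -15/32 | -29/64, -7/16, -3/8, -1/4, 0 } gives -59/128
v(rbbrrrbrr) = { -1, -1/2, -15/32 | -59/128, -29/64, -7/16, -3/8, -1/4, 0 } gives -119/256
v(rbbrrrbrrr) = { -1, -1/2, -15/32 | -119/256, -59/128, -29/64, -7/16, -3/8, -1/4, 0 } gives -239/512
v(rbbrrrbrrrb) = { -1, -1/2, -15/32, -239/512 | -119/256, -59/128, -29/64, -7/16, -3/8, -1/4, 0 } gives -477/1024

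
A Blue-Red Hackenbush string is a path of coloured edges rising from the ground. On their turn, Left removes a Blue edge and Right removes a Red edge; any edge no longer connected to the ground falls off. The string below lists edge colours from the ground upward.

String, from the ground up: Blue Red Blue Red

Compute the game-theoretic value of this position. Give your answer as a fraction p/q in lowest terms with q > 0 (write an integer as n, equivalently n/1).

5/8

step 1: add Blue to get B; options L={ 0 } R={ none } gives 1
step 2: add Red to get BR; options L={ 0 } R={ 1 } gives 1/2
step 3: add Blue to get BRB; options L={ 0 1/2 } R={ 1 } gives 3/4
step 4: add Red to get BRBR; options L={ 0 1/2 } R={ 3/4 1 } gives 5/8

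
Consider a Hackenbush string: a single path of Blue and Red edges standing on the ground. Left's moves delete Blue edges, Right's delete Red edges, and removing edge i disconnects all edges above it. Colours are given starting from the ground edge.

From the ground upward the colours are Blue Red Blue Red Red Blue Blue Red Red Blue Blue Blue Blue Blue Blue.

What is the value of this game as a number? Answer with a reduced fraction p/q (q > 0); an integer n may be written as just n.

9855/16384

step 1: add Blue to get B; options L={ 0 } R={  } -> 1
step 2: add Red to get BR; options L={ 0 } R={ 1 } -> 1/2
step 3: add Blue to get BRB; options L={ 0,1/2 } R={ 1 } -> 3/4
step 4: add Red to get BRBR; options L={ 0,1/2 } R={ 3/4,1 } -> 5/8
step 5: add Red to get BRBRR; options L={ 0,1/2 } R={ 5/8,3/4,1 } -> 9/16
step 6: add Blue to get BRBRRB; options L={ 0,1/2,9/16 } R={ 5/8,3/4,1 } -> 19/32
step 7: add Blue to get BRBRRBB; options L={ 0,1/2,9/16,19/32 } R={ 5/8,3/4,1 } -> 39/64
step 8: add Red to get BRBRRBBR; options L={ 0,1/2,9/16,19/32 } R={ 39/64,5/8,3/4,1 } -> 77/128
step 9: add Red to get BRBRRBBRR; options L={ 0,1/2,9/16,19/32 } R={ 77/128,39/64,5/8,3/4,1 } -> 153/256
step 10: add Blue to get BRBRRBBRRB; options L={ 0,1/2,9/16,19/32,153/256 } R={ 77/128,39/64,5/8,3/4,1 } -> 307/512
step 11: add Blue to get BRBRRBBRRBB; options L={ 0,1/2,9/16,19/32,153/256,307/512 } R={ 77/128,39/64,5/8,3/4,1 } -> 615/1024
step 12: add Blue to get BRBRRBBRRBBB; options L={ 0,1/2,9/16,19/32,153/256,307/512,615/1024 } R={ 77/128,39/64,5/8,3/4,1 } -> 1231/2048
step 13: add Blue to get BRBRRBBRRBBBB; options L={ 0,1/2,9/16,19/32,153/256,307/512,615/1024,1231/2048 } R={ 77/128,39/64,5/8,3/4,1 } -> 2463/4096
step 14: add Blue to get BRBRRBBRRBBBBB; options L={ 0,1/2,9/16,19/32,153/256,307/512,615/1024,1231/2048,2463/4096 } R={ 77/128,39/64,5/8,3/4,1 } -> 4927/8192
step 15: add Blue to get BRBRRBBRRBBBBBB; options L={ 0,1/2,9/16,19/32,153/256,307/512,615/1024,1231/2048,2463/4096,4927/8192 } R={ 77/128,39/64,5/8,3/4,1 } -> 9855/16384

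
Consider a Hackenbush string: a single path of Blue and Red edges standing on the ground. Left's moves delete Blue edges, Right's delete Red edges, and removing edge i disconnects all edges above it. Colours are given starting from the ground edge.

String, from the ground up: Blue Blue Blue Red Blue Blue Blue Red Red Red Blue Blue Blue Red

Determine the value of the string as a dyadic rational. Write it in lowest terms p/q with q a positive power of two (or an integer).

5917/2048

edge 1 of 14 (Blue): { 0 | — } -> 1
edge 2 of 14 (Blue): { 0 1 | — } -> 2
edge 3 of 14 (Blue): { 0 1 2 | — } -> 3
edge 4 of 14 (Red): { 0 1 2 | 3 } -> 5/2
edge 5 of 14 (Blue): { 0 1 2 5/2 | 3 } -> 11/4
edge 6 of 14 (Blue): { 0 1 2 5/2 11/4 | 3 } -> 23/8
edge 7 of 14 (Blue): { 0 1 2 5/2 11/4 23/8 | 3 } -> 47/16
edge 8 of 14 (Red): { 0 1 2 5/2 11/4 23/8 | 47/16 3 } -> 93/32
edge 9 of 14 (Red): { 0 1 2 5/2 11/4 23/8 | 93/32 47/16 3 } -> 185/64
edge 10 of 14 (Red): { 0 1 2 5/2 11/4 23/8 | 185/64 93/32 47/16 3 } -> 369/128
edge 11 of 14 (Blue): { 0 1 2 5/2 11/4 23/8 369/128 | 185/64 93/32 47/16 3 } -> 739/256
edge 12 of 14 (Blue): { 0 1 2 5/2 11/4 23/8 369/128 739/256 | 185/64 93/32 47/16 3 } -> 1479/512
edge 13 of 14 (Blue): { 0 1 2 5/2 11/4 23/8 369/128 739/256 1479/512 | 185/64 93/32 47/16 3 } -> 2959/1024
edge 14 of 14 (Red): { 0 1 2 5/2 11/4 23/8 369/128 739/256 1479/512 | 2959/1024 185/64 93/32 47/16 3 } -> 5917/2048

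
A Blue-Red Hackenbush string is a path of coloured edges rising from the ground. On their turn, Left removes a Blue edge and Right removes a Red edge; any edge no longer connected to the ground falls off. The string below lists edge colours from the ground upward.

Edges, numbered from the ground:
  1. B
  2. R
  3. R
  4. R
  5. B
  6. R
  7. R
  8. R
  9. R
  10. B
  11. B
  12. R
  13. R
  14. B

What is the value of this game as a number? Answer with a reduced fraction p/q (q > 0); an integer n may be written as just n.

1075/8192

G_1 [B]  L=[0]  R=[—]  so 1
G_2 [BR]  L=[0]  R=[1]  so 1/2
G_3 [BRR]  L=[0]  R=[1/2,1]  so 1/4
G_4 [BRRR]  L=[0]  R=[1/4,1/2,1]  so 1/8
G_5 [BRRRB]  L=[0,1/8]  R=[1/4,1/2,1]  so 3/16
G_6 [BRRRBR]  L=[0,1/8]  R=[3/16,1/4,1/2,1]  so 5/32
G_7 [BRRRBRR]  L=[0,1/8]  R=[5/32,3/16,1/4,1/2,1]  so 9/64
G_8 [BRRRBRRR]  L=[0,1/8]  R=[9/64,5/32,3/16,1/4,1/2,1]  so 17/128
G_9 [BRRRBRRRR]  L=[0,1/8]  R=[17/128,9/64,5/32,3/16,1/4,1/2,1]  so 33/256
G_10 [BRRRBRRRRB]  L=[0,1/8,33/256]  R=[17/128,9/64,5/32,3/16,1/4,1/2,1]  so 67/512
G_11 [BRRRBRRRRBB]  L=[0,1/8,33/256,67/512]  R=[17/128,9/64,5/32,3/16,1/4,1/2,1]  so 135/1024
G_12 [BRRRBRRRRBBR]  L=[0,1/8,33/256,67/512]  R=[135/1024,17/128,9/64,5/32,3/16,1/4,1/2,1]  so 269/2048
G_13 [BRRRBRRRRBBRR]  L=[0,1/8,33/256,67/512]  R=[269/2048,135/1024,17/128,9/64,5/32,3/16,1/4,1/2,1]  so 537/4096
G_14 [BRRRBRRRRBBRRB]  L=[0,1/8,33/256,67/512,537/4096]  R=[269/2048,135/1024,17/128,9/64,5/32,3/16,1/4,1/2,1]  so 1075/8192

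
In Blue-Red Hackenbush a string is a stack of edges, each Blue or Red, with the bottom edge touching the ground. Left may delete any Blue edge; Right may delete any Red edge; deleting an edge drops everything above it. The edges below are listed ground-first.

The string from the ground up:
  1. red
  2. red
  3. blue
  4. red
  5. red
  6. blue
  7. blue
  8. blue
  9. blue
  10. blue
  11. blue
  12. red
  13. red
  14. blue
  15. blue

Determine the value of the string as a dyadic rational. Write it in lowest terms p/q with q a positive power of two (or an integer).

-14361/8192

step 1: add red to get r; options L={  } R={ 0 } = -1
step 2: add red to get rr; options L={  } R={ -1; 0 } = -2
step 3: add blue to get rrb; options L={ -2 } R={ -1; 0 } = -3/2
step 4: add red to get rrbr; options L={ -2 } R={ -3/2; -1; 0 } = -7/4
step 5: add red to get rrbrr; options L={ -2 } R={ -7/4; -3/2; -1; 0 } = -15/8
step 6: add blue to get rrbrrb; options L={ -2; -15/8 } R={ -7/4; -3/2; -1; 0 } = -29/16
step 7: add blue to get rrbrrbb; options L={ -2; -15/8; -29/16 } R={ -7/4; -3/2; -1; 0 } = -57/32
step 8: add blue to get rrbrrbbb; options L={ -2; -15/8; -29/16; -57/32 } R={ -7/4; -3/2; -1; 0 } = -113/64
step 9: add blue to get rrbrrbbbb; options L={ -2; -15/8; -29/16; -57/32; -113/64 } R={ -7/4; -3/2; -1; 0 } = -225/128
step 10: add blue to get rrbrrbbbbb; options L={ -2; -15/8; -29/16; -57/32; -113/64; -225/128 } R={ -7/4; -3/2; -1; 0 } = -449/256
step 11: add blue to get rrbrrbbbbbb; options L={ -2; -15/8; -29/16; -57/32; -113/64; -225/128; -449/256 } R={ -7/4; -3/2; -1; 0 } = -897/512
step 12: add red to get rrbrrbbbbbbr; options L={ -2; -15/8; -29/16; -57/32; -113/64; -225/128; -449/256 } R={ -897/512; -7/4; -3/2; -1; 0 } = -1795/1024
step 13: add red to get rrbrrbbbbbbrr; options L={ -2; -15/8; -29/16; -57/32; -113/64; -225/128; -449/256 } R={ -1795/1024; -897/512; -7/4; -3/2; -1; 0 } = -3591/2048
step 14: add blue to get rrbrrbbbbbbrrb; options L={ -2; -15/8; -29/16; -57/32; -113/64; -225/128; -449/256; -3591/2048 } R={ -1795/1024; -897/512; -7/4; -3/2; -1; 0 } = -7181/4096
step 15: add blue to get rrbrrbbbbbbrrbb; options L={ -2; -15/8; -29/16; -57/32; -113/64; -225/128; -449/256; -3591/2048; -7181/4096 } R={ -1795/1024; -897/512; -7/4; -3/2; -1; 0 } = -14361/8192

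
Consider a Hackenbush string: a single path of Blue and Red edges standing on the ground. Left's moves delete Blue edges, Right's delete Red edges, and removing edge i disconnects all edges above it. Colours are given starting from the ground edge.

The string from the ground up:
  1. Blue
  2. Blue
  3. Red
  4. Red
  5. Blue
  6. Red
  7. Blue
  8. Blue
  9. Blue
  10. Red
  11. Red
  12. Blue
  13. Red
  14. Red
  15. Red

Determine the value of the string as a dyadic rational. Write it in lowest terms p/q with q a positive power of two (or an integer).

11153/8192

Prefix values for Blue Blue Red Red Blue Red Blue Blue Blue Red Red Blue Red Red Red via {L|R} + simplicity:
1 of 15 · B · max L 0 · min R +∞ gives 1
2 of 15 · BB · max L 1 · min R +∞ gives 2
3 of 15 · BBR · max L 1 · min R 2 gives 3/2
4 of 15 · BBRR · max L 1 · min R 3/2 gives 5/4
5 of 15 · BBRRB · max L 5/4 · min R 3/2 gives 11/8
6 of 15 · BBRRBR · max L 5/4 · min R 11/8 gives 21/16
7 of 15 · BBRRBRB · max L 21/16 · min R 11/8 gives 43/32
8 of 15 · BBRRBRBB · max L 43/32 · min R 11/8 gives 87/64
9 of 15 · BBRRBRBBB · max L 87/64 · min R 11/8 gives 175/128
10 of 15 · BBRRBRBBBR · max L 87/64 · min R 175/128 gives 349/256
11 of 15 · BBRRBRBBBRR · max L 87/64 · min R 349/256 gives 697/512
12 of 15 · BBRRBRBBBRRB · max L 697/512 · min R 349/256 gives 1395/1024
13 of 15 · BBRRBRBBBRRBR · max L 697/512 · min R 1395/1024 gives 2789/2048
14 of 15 · BBRRBRBBBRRBRR · max L 697/512 · min R 2789/2048 gives 5577/4096
15 of 15 · BBRRBRBBBRRBRRR · max L 697/512 · min R 5577/4096 gives 11153/8192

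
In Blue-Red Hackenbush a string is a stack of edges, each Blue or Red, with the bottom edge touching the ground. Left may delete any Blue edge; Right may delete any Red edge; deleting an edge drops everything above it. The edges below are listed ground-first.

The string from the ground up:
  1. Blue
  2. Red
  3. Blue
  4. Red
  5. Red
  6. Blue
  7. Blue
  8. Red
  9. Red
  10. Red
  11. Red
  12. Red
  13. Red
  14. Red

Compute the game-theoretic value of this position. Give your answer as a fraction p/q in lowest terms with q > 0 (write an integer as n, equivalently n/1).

Prefix values for Blue Red Blue Red Red Blue Blue Red Red Red Red Red Red Red via {L|R} + simplicity:
G_1 [B]  L=[0]  R=[none]  ⇒ 1
G_2 [BR]  L=[0]  R=[1]  ⇒ 1/2
G_3 [BRB]  L=[0, 1/2]  R=[1]  ⇒ 3/4
G_4 [BRBR]  L=[0, 1/2]  R=[3/4, 1]  ⇒ 5/8
G_5 [BRBRR]  L=[0, 1/2]  R=[5/8, 3/4, 1]  ⇒ 9/16
G_6 [BRBRRB]  L=[0, 1/2, 9/16]  R=[5/8, 3/4, 1]  ⇒ 19/32
G_7 [BRBRRBB]  L=[0, 1/2, 9/16, 19/32]  R=[5/8, 3/4, 1]  ⇒ 39/64
G_8 [BRBRRBBR]  L=[0, 1/2, 9/16, 19/32]  R=[39/64, 5/8, 3/4, 1]  ⇒ 77/128
G_9 [BRBRRBBRR]  L=[0, 1/2, 9/16, 19/32]  R=[77/128, 39/64, 5/8, 3/4, 1]  ⇒ 153/256
G_10 [BRBRRBBRRR]  L=[0, 1/2, 9/16, 19/32]  R=[153/256, 77/128, 39/64, 5/8, 3/4, 1]  ⇒ 305/512
G_11 [BRBRRBBRRRR]  L=[0, 1/2, 9/16, 19/32]  R=[305/512, 153/256, 77/128, 39/64, 5/8, 3/4, 1]  ⇒ 609/1024
G_12 [BRBRRBBRRRRR]  L=[0, 1/2, 9/16, 19/32]  R=[609/1024, 305/512, 153/256, 77/128, 39/64, 5/8, 3/4, 1]  ⇒ 1217/2048
G_13 [BRBRRBBRRRRRR]  L=[0, 1/2, 9/16, 19/32]  R=[1217/2048, 609/1024, 305/512, 153/256, 77/128, 39/64, 5/8, 3/4, 1]  ⇒ 2433/4096
G_14 [BRBRRBBRRRRRRR]  L=[0, 1/2, 9/16, 19/32]  R=[2433/4096, 1217/2048, 609/1024, 305/512, 153/256, 77/128, 39/64, 5/8, 3/4, 1]  ⇒ 4865/8192

4865/8192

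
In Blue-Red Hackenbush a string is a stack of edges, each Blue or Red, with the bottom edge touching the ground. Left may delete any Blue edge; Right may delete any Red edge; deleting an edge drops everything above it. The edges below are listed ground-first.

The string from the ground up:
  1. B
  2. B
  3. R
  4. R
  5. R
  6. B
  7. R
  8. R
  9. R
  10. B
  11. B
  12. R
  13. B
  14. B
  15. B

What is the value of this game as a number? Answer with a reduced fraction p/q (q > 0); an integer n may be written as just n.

Build val(s[:k]) for k = 1..15, string s = B B R R R B R R R B B R B B B.
edge 1 of 15 (B): { 0 | — } — 1
edge 2 of 15 (B): { 0; 1 | — } — 2
edge 3 of 15 (R): { 0; 1 | 2 } — 3/2
edge 4 of 15 (R): { 0; 1 | 3/2; 2 } — 5/4
edge 5 of 15 (R): { 0; 1 | 5/4; 3/2; 2 } — 9/8
edge 6 of 15 (B): { 0; 1; 9/8 | 5/4; 3/2; 2 } — 19/16
edge 7 of 15 (R): { 0; 1; 9/8 | 19/16; 5/4; 3/2; 2 } — 37/32
edge 8 of 15 (R): { 0; 1; 9/8 | 37/32; 19/16; 5/4; 3/2; 2 } — 73/64
edge 9 of 15 (R): { 0; 1; 9/8 | 73/64; 37/32; 19/16; 5/4; 3/2; 2 } — 145/128
edge 10 of 15 (B): { 0; 1; 9/8; 145/128 | 73/64; 37/32; 19/16; 5/4; 3/2; 2 } — 291/256
edge 11 of 15 (B): { 0; 1; 9/8; 145/128; 291/256 | 73/64; 37/32; 19/16; 5/4; 3/2; 2 } — 583/512
edge 12 of 15 (R): { 0; 1; 9/8; 145/128; 291/256 | 583/512; 73/64; 37/32; 19/16; 5/4; 3/2; 2 } — 1165/1024
edge 13 of 15 (B): { 0; 1; 9/8; 145/128; 291/256; 1165/1024 | 583/512; 73/64; 37/32; 19/16; 5/4; 3/2; 2 } — 2331/2048
edge 14 of 15 (B): { 0; 1; 9/8; 145/128; 291/256; 1165/1024; 2331/2048 | 583/512; 73/64; 37/32; 19/16; 5/4; 3/2; 2 } — 4663/4096
edge 15 of 15 (B): { 0; 1; 9/8; 145/128; 291/256; 1165/1024; 2331/2048; 4663/4096 | 583/512; 73/64; 37/32; 19/16; 5/4; 3/2; 2 } — 9327/8192

9327/8192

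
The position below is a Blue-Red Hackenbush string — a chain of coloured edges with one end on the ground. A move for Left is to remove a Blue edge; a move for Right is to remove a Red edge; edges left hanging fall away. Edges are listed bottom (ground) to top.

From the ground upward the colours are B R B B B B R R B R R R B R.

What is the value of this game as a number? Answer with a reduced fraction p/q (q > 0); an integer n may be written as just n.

7749/8192

Prefix values for B R B B B B R R B R R R B R via {L|R} + simplicity:
value(B) = { 0 | none } gives 1
value(BR) = { 0 | 1 } gives 1/2
value(BRB) = { 0; 1/2 | 1 } gives 3/4
value(BRBB) = { 0; 1/2; 3/4 | 1 } gives 7/8
value(BRBBB) = { 0; 1/2; 3/4; 7/8 | 1 } gives 15/16
value(BRBBBB) = { 0; 1/2; 3/4; 7/8; 15/16 | 1 } gives 31/32
value(BRBBBBR) = { 0; 1/2; 3/4; 7/8; 15/16 | 31/32; 1 } gives 61/64
value(BRBBBBRR) = { 0; 1/2; 3/4; 7/8; 15/16 | 61/64; 31/32; 1 } gives 121/128
value(BRBBBBRRB) = { 0; 1/2; 3/4; 7/8; 15/16; 121/128 | 61/64; 31/32; 1 } gives 243/256
value(BRBBBBRRBR) = { 0; 1/2; 3/4; 7/8; 15/16; 121/128 | 243/256; 61/64; 31/32; 1 } gives 485/512
value(BRBBBBRRBRR) = { 0; 1/2; 3/4; 7/8; 15/16; 121/128 | 485/512; 243/256; 61/64; 31/32; 1 } gives 969/1024
value(BRBBBBRRBRRR) = { 0; 1/2; 3/4; 7/8; 15/16; 121/128 | 969/1024; 485/512; 243/256; 61/64; 31/32; 1 } gives 1937/2048
value(BRBBBBRRBRRRB) = { 0; 1/2; 3/4; 7/8; 15/16; 121/128; 1937/2048 | 969/1024; 485/512; 243/256; 61/64; 31/32; 1 } gives 3875/4096
value(BRBBBBRRBRRRBR) = { 0; 1/2; 3/4; 7/8; 15/16; 121/128; 1937/2048 | 3875/4096; 969/1024; 485/512; 243/256; 61/64; 31/32; 1 } gives 7749/8192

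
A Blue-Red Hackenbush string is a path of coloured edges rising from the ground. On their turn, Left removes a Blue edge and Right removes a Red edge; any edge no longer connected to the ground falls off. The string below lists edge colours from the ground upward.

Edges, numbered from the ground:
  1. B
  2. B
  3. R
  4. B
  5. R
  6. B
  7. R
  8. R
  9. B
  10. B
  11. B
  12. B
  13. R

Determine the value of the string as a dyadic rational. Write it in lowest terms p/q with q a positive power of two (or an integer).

1 of 13 · B · max L 0 · min R +∞ — 1
2 of 13 · BB · max L 1 · min R +∞ — 2
3 of 13 · BBR · max L 1 · min R 2 — 3/2
4 of 13 · BBRB · max L 3/2 · min R 2 — 7/4
5 of 13 · BBRBR · max L 3/2 · min R 7/4 — 13/8
6 of 13 · BBRBRB · max L 13/8 · min R 7/4 — 27/16
7 of 13 · BBRBRBR · max L 13/8 · min R 27/16 — 53/32
8 of 13 · BBRBRBRR · max L 13/8 · min R 53/32 — 105/64
9 of 13 · BBRBRBRRB · max L 105/64 · min R 53/32 — 211/128
10 of 13 · BBRBRBRRBB · max L 211/128 · min R 53/32 — 423/256
11 of 13 · BBRBRBRRBBB · max L 423/256 · min R 53/32 — 847/512
12 of 13 · BBRBRBRRBBBB · max L 847/512 · min R 53/32 — 1695/1024
13 of 13 · BBRBRBRRBBBBR · max L 847/512 · min R 1695/1024 — 3389/2048

3389/2048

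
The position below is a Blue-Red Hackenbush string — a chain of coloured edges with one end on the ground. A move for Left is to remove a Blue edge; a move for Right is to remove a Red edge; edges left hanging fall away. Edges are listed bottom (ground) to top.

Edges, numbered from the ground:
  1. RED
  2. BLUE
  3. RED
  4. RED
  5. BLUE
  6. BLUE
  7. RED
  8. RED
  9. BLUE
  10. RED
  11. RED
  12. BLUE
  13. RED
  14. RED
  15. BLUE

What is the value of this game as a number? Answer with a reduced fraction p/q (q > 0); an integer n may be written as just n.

Build v(s[:k]) for k = 1..15, string s = RED BLUE RED RED BLUE BLUE RED RED BLUE RED RED BLUE RED RED BLUE.
R: Left {  }, Right { 0 } so simplest -1
RB: Left { -1 }, Right { 0 } so simplest -1/2
RBR: Left { -1 }, Right { -1/2 0 } so simplest -3/4
RBRR: Left { -1 }, Right { -3/4 -1/2 0 } so simplest -7/8
RBRRB: Left { -1 -7/8 }, Right { -3/4 -1/2 0 } so simplest -13/16
RBRRBB: Left { -1 -7/8 -13/16 }, Right { -3/4 -1/2 0 } so simplest -25/32
RBRRBBR: Left { -1 -7/8 -13/16 }, Right { -25/32 -3/4 -1/2 0 } so simplest -51/64
RBRRBBRR: Left { -1 -7/8 -13/16 }, Right { -51/64 -25/32 -3/4 -1/2 0 } so simplest -103/128
RBRRBBRRB: Left { -1 -7/8 -13/16 -103/128 }, Right { -51/64 -25/32 -3/4 -1/2 0 } so simplest -205/256
RBRRBBRRBR: Left { -1 -7/8 -13/16 -103/128 }, Right { -205/256 -51/64 -25/32 -3/4 -1/2 0 } so simplest -411/512
RBRRBBRRBRR: Left { -1 -7/8 -13/16 -103/128 }, Right { -411/512 -205/256 -51/64 -25/32 -3/4 -1/2 0 } so simplest -823/1024
RBRRBBRRBRRB: Left { -1 -7/8 -13/16 -103/128 -823/1024 }, Right { -411/512 -205/256 -51/64 -25/32 -3/4 -1/2 0 } so simplest -1645/2048
RBRRBBRRBRRBR: Left { -1 -7/8 -13/16 -103/128 -823/1024 }, Right { -1645/2048 -411/512 -205/256 -51/64 -25/32 -3/4 -1/2 0 } so simplest -3291/4096
RBRRBBRRBRRBRR: Left { -1 -7/8 -13/16 -103/128 -823/1024 }, Right { -3291/4096 -1645/2048 -411/512 -205/256 -51/64 -25/32 -3/4 -1/2 0 } so simplest -6583/8192
RBRRBBRRBRRBRRB: Left { -1 -7/8 -13/16 -103/128 -823/1024 -6583/8192 }, Right { -3291/4096 -1645/2048 -411/512 -205/256 -51/64 -25/32 -3/4 -1/2 0 } so simplest -13165/16384

-13165/16384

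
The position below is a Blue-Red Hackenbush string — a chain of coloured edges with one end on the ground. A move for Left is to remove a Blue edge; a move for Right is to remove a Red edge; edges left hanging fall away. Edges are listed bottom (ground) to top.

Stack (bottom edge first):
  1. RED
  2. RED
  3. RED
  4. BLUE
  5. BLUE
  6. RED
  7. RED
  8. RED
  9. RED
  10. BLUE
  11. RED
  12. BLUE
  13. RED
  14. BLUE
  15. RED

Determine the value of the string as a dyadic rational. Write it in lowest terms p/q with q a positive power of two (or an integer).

Build val(s[:k]) for k = 1..15, string s = RED RED RED BLUE BLUE RED RED RED RED BLUE RED BLUE RED BLUE RED.
step 1: add RED to get R; options L={ none } R={ 0 } -> -1
step 2: add RED to get RR; options L={ none } R={ -1, 0 } -> -2
step 3: add RED to get RRR; options L={ none } R={ -2, -1, 0 } -> -3
step 4: add BLUE to get RRRB; options L={ -3 } R={ -2, -1, 0 } -> -5/2
step 5: add BLUE to get RRRBB; options L={ -3, -5/2 } R={ -2, -1, 0 } -> -9/4
step 6: add RED to get RRRBBR; options L={ -3, -5/2 } R={ -9/4, -2, -1, 0 } -> -19/8
step 7: add RED to get RRRBBRR; options L={ -3, -5/2 } R={ -19/8, -9/4, -2, -1, 0 } -> -39/16
step 8: add RED to get RRRBBRRR; options L={ -3, -5/2 } R={ -39/16, -19/8, -9/4, -2, -1, 0 } -> -79/32
step 9: add RED to get RRRBBRRRR; options L={ -3, -5/2 } R={ -79/32, -39/16, -19/8, -9/4, -2, -1, 0 } -> -159/64
step 10: add BLUE to get RRRBBRRRRB; options L={ -3, -5/2, -159/64 } R={ -79/32, -39/16, -19/8, -9/4, -2, -1, 0 } -> -317/128
step 11: add RED to get RRRBBRRRRBR; options L={ -3, -5/2, -159/64 } R={ -317/128, -79/32, -39/16, -19/8, -9/4, -2, -1, 0 } -> -635/256
step 12: add BLUE to get RRRBBRRRRBRB; options L={ -3, -5/2, -159/64, -635/256 } R={ -317/128, -79/32, -39/16, -19/8, -9/4, -2, -1, 0 } -> -1269/512
step 13: add RED to get RRRBBRRRRBRBR; options L={ -3, -5/2, -159/64, -635/256 } R={ -1269/512, -317/128, -79/32, -39/16, -19/8, -9/4, -2, -1, 0 } -> -2539/1024
step 14: add BLUE to get RRRBBRRRRBRBRB; options L={ -3, -5/2, -159/64, -635/256, -2539/1024 } R={ -1269/512, -317/128, -79/32, -39/16, -19/8, -9/4, -2, -1, 0 } -> -5077/2048
step 15: add RED to get RRRBBRRRRBRBRBR; options L={ -3, -5/2, -159/64, -635/256, -2539/1024 } R={ -5077/2048, -1269/512, -317/128, -79/32, -39/16, -19/8, -9/4, -2, -1, 0 } -> -10155/4096

-10155/4096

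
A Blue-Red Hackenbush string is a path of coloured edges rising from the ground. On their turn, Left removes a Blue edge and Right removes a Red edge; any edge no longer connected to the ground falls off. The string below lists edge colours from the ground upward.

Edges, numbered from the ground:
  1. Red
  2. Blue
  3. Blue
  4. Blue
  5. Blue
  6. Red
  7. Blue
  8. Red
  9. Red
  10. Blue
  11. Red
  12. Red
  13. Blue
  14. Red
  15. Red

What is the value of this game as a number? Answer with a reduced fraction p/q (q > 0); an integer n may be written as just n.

Recurse on prefixes of the 15-edge string Red Blue Blue Blue Blue Red Blue Red Red Blue Red Red Blue Red Red:
step 1: add Red to get R; options L={ — } R={ 0 } -> -1
step 2: add Blue to get RB; options L={ -1 } R={ 0 } -> -1/2
step 3: add Blue to get RBB; options L={ -1,-1/2 } R={ 0 } -> -1/4
step 4: add Blue to get RBBB; options L={ -1,-1/2,-1/4 } R={ 0 } -> -1/8
step 5: add Blue to get RBBBB; options L={ -1,-1/2,-1/4,-1/8 } R={ 0 } -> -1/16
step 6: add Red to get RBBBBR; options L={ -1,-1/2,-1/4,-1/8 } R={ -1/16,0 } -> -3/32
step 7: add Blue to get RBBBBRB; options L={ -1,-1/2,-1/4,-1/8,-3/32 } R={ -1/16,0 } -> -5/64
step 8: add Red to get RBBBBRBR; options L={ -1,-1/2,-1/4,-1/8,-3/32 } R={ -5/64,-1/16,0 } -> -11/128
step 9: add Red to get RBBBBRBRR; options L={ -1,-1/2,-1/4,-1/8,-3/32 } R={ -11/128,-5/64,-1/16,0 } -> -23/256
step 10: add Blue to get RBBBBRBRRB; options L={ -1,-1/2,-1/4,-1/8,-3/32,-23/256 } R={ -11/128,-5/64,-1/16,0 } -> -45/512
step 11: add Red to get RBBBBRBRRBR; options L={ -1,-1/2,-1/4,-1/8,-3/32,-23/256 } R={ -45/512,-11/128,-5/64,-1/16,0 } -> -91/1024
step 12: add Red to get RBBBBRBRRBRR; options L={ -1,-1/2,-1/4,-1/8,-3/32,-23/256 } R={ -91/1024,-45/512,-11/128,-5/64,-1/16,0 } -> -183/2048
step 13: add Blue to get RBBBBRBRRBRRB; options L={ -1,-1/2,-1/4,-1/8,-3/32,-23/256,-183/2048 } R={ -91/1024,-45/512,-11/128,-5/64,-1/16,0 } -> -365/4096
step 14: add Red to get RBBBBRBRRBRRBR; options L={ -1,-1/2,-1/4,-1/8,-3/32,-23/256,-183/2048 } R={ -365/4096,-91/1024,-45/512,-11/128,-5/64,-1/16,0 } -> -731/8192
step 15: add Red to get RBBBBRBRRBRRBRR; options L={ -1,-1/2,-1/4,-1/8,-3/32,-23/256,-183/2048 } R={ -731/8192,-365/4096,-91/1024,-45/512,-11/128,-5/64,-1/16,0 } -> -1463/16384

-1463/16384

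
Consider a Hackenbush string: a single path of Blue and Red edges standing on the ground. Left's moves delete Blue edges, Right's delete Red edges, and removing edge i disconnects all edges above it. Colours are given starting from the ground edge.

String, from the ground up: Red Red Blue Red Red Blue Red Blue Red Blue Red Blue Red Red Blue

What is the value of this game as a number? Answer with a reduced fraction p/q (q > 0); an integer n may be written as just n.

v_1 [R]  L=[none]  R=[0]  ⇒ -1
v_2 [RR]  L=[none]  R=[-1, 0]  ⇒ -2
v_3 [RRB]  L=[-2]  R=[-1, 0]  ⇒ -3/2
v_4 [RRBR]  L=[-2]  R=[-3/2, -1, 0]  ⇒ -7/4
v_5 [RRBRR]  L=[-2]  R=[-7/4, -3/2, -1, 0]  ⇒ -15/8
v_6 [RRBRRB]  L=[-2, -15/8]  R=[-7/4, -3/2, -1, 0]  ⇒ -29/16
v_7 [RRBRRBR]  L=[-2, -15/8]  R=[-29/16, -7/4, -3/2, -1, 0]  ⇒ -59/32
v_8 [RRBRRBRB]  L=[-2, -15/8, -59/32]  R=[-29/16, -7/4, -3/2, -1, 0]  ⇒ -117/64
v_9 [RRBRRBRBR]  L=[-2, -15/8, -59/32]  R=[-117/64, -29/16, -7/4, -3/2, -1, 0]  ⇒ -235/128
v_10 [RRBRRBRBRB]  L=[-2, -15/8, -59/32, -235/128]  R=[-117/64, -29/16, -7/4, -3/2, -1, 0]  ⇒ -469/256
v_11 [RRBRRBRBRBR]  L=[-2, -15/8, -59/32, -235/128]  R=[-469/256, -117/64, -29/16, -7/4, -3/2, -1, 0]  ⇒ -939/512
v_12 [RRBRRBRBRBRB]  L=[-2, -15/8, -59/32, -235/128, -939/512]  R=[-469/256, -117/64, -29/16, -7/4, -3/2, -1, 0]  ⇒ -1877/1024
v_13 [RRBRRBRBRBRBR]  L=[-2, -15/8, -59/32, -235/128, -939/512]  R=[-1877/1024, -469/256, -117/64, -29/16, -7/4, -3/2, -1, 0]  ⇒ -3755/2048
v_14 [RRBRRBRBRBRBRR]  L=[-2, -15/8, -59/32, -235/128, -939/512]  R=[-3755/2048, -1877/1024, -469/256, -117/64, -29/16, -7/4, -3/2, -1, 0]  ⇒ -7511/4096
v_15 [RRBRRBRBRBRBRRB]  L=[-2, -15/8, -59/32, -235/128, -939/512, -7511/4096]  R=[-3755/2048, -1877/1024, -469/256, -117/64, -29/16, -7/4, -3/2, -1, 0]  ⇒ -15021/8192

-15021/8192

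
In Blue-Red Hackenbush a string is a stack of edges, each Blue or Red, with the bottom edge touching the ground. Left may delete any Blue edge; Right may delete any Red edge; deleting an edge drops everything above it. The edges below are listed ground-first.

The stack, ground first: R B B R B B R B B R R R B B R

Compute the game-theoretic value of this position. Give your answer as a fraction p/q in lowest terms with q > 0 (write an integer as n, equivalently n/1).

-4723/16384

Recurse on prefixes of the 15-edge string R B B R B B R B B R R R B B R:
step 1: add R to get R; options L={  } R={ 0 } = -1
step 2: add B to get RB; options L={ -1 } R={ 0 } = -1/2
step 3: add B to get RBB; options L={ -1,-1/2 } R={ 0 } = -1/4
step 4: add R to get RBBR; options L={ -1,-1/2 } R={ -1/4,0 } = -3/8
step 5: add B to get RBBRB; options L={ -1,-1/2,-3/8 } R={ -1/4,0 } = -5/16
step 6: add B to get RBBRBB; options L={ -1,-1/2,-3/8,-5/16 } R={ -1/4,0 } = -9/32
step 7: add R to get RBBRBBR; options L={ -1,-1/2,-3/8,-5/16 } R={ -9/32,-1/4,0 } = -19/64
step 8: add B to get RBBRBBRB; options L={ -1,-1/2,-3/8,-5/16,-19/64 } R={ -9/32,-1/4,0 } = -37/128
step 9: add B to get RBBRBBRBB; options L={ -1,-1/2,-3/8,-5/16,-19/64,-37/128 } R={ -9/32,-1/4,0 } = -73/256
step 10: add R to get RBBRBBRBBR; options L={ -1,-1/2,-3/8,-5/16,-19/64,-37/128 } R={ -73/256,-9/32,-1/4,0 } = -147/512
step 11: add R to get RBBRBBRBBRR; options L={ -1,-1/2,-3/8,-5/16,-19/64,-37/128 } R={ -147/512,-73/256,-9/32,-1/4,0 } = -295/1024
step 12: add R to get RBBRBBRBBRRR; options L={ -1,-1/2,-3/8,-5/16,-19/64,-37/128 } R={ -295/1024,-147/512,-73/256,-9/32,-1/4,0 } = -591/2048
step 13: add B to get RBBRBBRBBRRRB; options L={ -1,-1/2,-3/8,-5/16,-19/64,-37/128,-591/2048 } R={ -295/1024,-147/512,-73/256,-9/32,-1/4,0 } = -1181/4096
step 14: add B to get RBBRBBRBBRRRBB; options L={ -1,-1/2,-3/8,-5/16,-19/64,-37/128,-591/2048,-1181/4096 } R={ -295/1024,-147/512,-73/256,-9/32,-1/4,0 } = -2361/8192
step 15: add R to get RBBRBBRBBRRRBBR; options L={ -1,-1/2,-3/8,-5/16,-19/64,-37/128,-591/2048,-1181/4096 } R={ -2361/8192,-295/1024,-147/512,-73/256,-9/32,-1/4,0 } = -4723/16384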